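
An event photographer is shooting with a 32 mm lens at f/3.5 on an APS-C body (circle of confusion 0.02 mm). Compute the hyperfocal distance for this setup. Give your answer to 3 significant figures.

14.7 m

Hyperfocal distance H = f²/(N·c) + f = 32²/(3.5 × 0.02) + 32 = 1024/0.07 + 32 ≈ 14660.6 mm ≈ 14.7 m.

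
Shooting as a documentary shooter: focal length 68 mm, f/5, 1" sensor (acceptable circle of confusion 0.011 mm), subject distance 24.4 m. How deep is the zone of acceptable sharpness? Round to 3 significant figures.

15.4 m

Hyperfocal distance H = f²/(N·c) + f = 68²/(5 × 0.011) + 68 = 4624/0.055 + 68 ≈ 84140.7 mm ≈ 84.14 m.
Near limit Dn = s·(H − f)/(H + s − 2f) = 24400 × (84140.7 − 68) / (84140.7 + 24400 − 2 × 68) = 24400 × 84072.7 / 108404.7 ≈ 18923 mm.
Far limit Df = s·(H − f)/(H − s) = 24400 × (84140.7 − 68) / (84140.7 − 24400) = 24400 × 84072.7 / 59740.7 ≈ 34338 mm.
Depth of field = Df − Dn = 34338 − 18923 ≈ 15415 mm ≈ 15.4 m.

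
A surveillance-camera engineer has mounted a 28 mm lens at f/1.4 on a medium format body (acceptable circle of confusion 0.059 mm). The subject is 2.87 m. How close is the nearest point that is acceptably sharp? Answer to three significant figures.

2.21 m

Hyperfocal distance H = f²/(N·c) + f = 28²/(1.4 × 0.059) + 28 = 784/0.0826 + 28 ≈ 9519.5 mm ≈ 9.520 m.
Near limit Dn = s·(H − f)/(H + s − 2f) = 2870 × (9519.5 − 28) / (9519.5 + 2870 − 2 × 28) = 2870 × 9491.5 / 12333.5 ≈ 2208.7 mm ≈ 2.21 m.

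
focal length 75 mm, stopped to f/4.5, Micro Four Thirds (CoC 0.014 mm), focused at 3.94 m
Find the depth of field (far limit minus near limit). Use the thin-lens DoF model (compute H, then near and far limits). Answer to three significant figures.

Hyperfocal distance H = f²/(N·c) + f = 75²/(4.5 × 0.014) + 75 = 5625/0.063 + 75 ≈ 89360.7 mm ≈ 89.36 m.
Near limit Dn = s·(H − f)/(H + s − 2f) = 3940 × (89360.7 − 75) / (89360.7 + 3940 − 2 × 75) = 3940 × 89285.7 / 93150.7 ≈ 3776.52 mm.
Far limit Df = s·(H − f)/(H − s) = 3940 × (89360.7 − 75) / (89360.7 − 3940) = 3940 × 89285.7 / 85420.7 ≈ 4118.27 mm.
Depth of field = Df − Dn = 4118.27 − 3776.52 ≈ 341.75 mm.

342 mm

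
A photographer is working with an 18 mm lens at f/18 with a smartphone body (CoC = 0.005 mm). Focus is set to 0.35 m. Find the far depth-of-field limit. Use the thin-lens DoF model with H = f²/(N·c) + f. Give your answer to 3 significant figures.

Hyperfocal distance H = f²/(N·c) + f = 18²/(18 × 0.005) + 18 = 324/0.09 + 18 ≈ 3618.0 mm ≈ 3.618 m.
Far limit Df = s·(H − f)/(H − s) = 350 × (3618.0 − 18) / (3618.0 − 350) = 350 × 3600.0 / 3268.0 ≈ 385.56 mm.

386 mm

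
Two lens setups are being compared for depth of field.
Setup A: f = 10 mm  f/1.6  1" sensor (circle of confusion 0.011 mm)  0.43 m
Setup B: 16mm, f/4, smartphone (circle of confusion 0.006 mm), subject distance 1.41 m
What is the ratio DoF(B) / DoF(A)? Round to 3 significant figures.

Setup A: H = 10²/(1.6×0.011) + 10 ≈ 5691.8 mm; DoF = Df − Dn = 464.323 − 400.402 ≈ 63.921 mm.
Setup B: H = 16²/(4×0.006) + 16 ≈ 10682.7 mm; DoF = Df − Dn = 1621.97 − 1247.03 ≈ 374.94 mm.
Ratio = 374.94 / 63.921 ≈ 5.87.

5.87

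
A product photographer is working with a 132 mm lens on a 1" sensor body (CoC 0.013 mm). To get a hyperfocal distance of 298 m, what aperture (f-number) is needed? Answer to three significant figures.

Rearrange H = f²/(N·c) + f for N: N = f² / ((H − f)·c).
N = 132² / ((298000 − 132) × 0.013) = 17424 / 3872 ≈ 4.50.

f/4.50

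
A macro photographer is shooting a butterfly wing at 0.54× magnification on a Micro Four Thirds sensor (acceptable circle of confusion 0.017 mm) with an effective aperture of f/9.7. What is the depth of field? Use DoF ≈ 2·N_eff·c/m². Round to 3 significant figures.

1.13 mm

At magnification m, DoF ≈ 2·N_eff·c/m² = 2 × 9.7 × 0.017 / 0.54² = 0.3298 / 0.2916 ≈ 1.13 mm.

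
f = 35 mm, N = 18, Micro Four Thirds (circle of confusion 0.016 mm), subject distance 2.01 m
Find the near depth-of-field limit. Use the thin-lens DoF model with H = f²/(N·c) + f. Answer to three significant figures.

1.37 m

Hyperfocal distance H = f²/(N·c) + f = 35²/(18 × 0.016) + 35 = 1225/0.288 + 35 ≈ 4288.5 mm ≈ 4.288 m.
Near limit Dn = s·(H − f)/(H + s − 2f) = 2010 × (4288.5 − 35) / (4288.5 + 2010 − 2 × 35) = 2010 × 4253.5 / 6228.5 ≈ 1372.6 mm ≈ 1.37 m.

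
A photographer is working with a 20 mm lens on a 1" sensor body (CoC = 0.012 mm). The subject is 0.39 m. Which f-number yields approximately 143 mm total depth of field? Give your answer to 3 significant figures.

Write h = H − f = f²/(N·c). The thin-lens limits are Dn = s·h/(h + (s−f)) and Df = s·h/(h − (s−f)), so DoF = Df − Dn = 2·s·(s−f)·h / (h² − (s−f)²).
That is a quadratic in h: DoF·h² − 2·s·(s−f)·h − DoF·(s−f)² = 0 ⇒ h = (s−f)·(s + √(s² + DoF²)) / DoF = 370 × (390 + √(390² + 143²)) / 143 = 370 × (390 + 415.390) / 143 ≈ 2083.9 mm.
Then N = f²/(c·h) = 20² / (0.012 × 2083.9) = 400 / 25.007 ≈ 16.

f/16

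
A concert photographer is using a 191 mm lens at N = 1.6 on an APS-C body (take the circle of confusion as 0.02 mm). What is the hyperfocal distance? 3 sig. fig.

1140 m

Hyperfocal distance H = f²/(N·c) + f = 191²/(1.6 × 0.02) + 191 = 36481/0.032 + 191 ≈ 1140222.2 mm ≈ 1140 m.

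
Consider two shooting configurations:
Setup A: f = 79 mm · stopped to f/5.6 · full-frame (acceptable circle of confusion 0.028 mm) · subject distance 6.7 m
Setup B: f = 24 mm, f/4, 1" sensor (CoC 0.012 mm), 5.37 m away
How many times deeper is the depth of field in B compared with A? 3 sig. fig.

2.60

Setup A: H = 79²/(5.6×0.028) + 79 ≈ 39881.3 mm; DoF = Df − Dn = 8036.9 − 5744.4 ≈ 2292.5 mm.
Setup B: H = 24²/(4×0.012) + 24 ≈ 12024.0 mm; DoF = Df − Dn = 9684.4 − 3715.0 ≈ 5969.4 mm.
Ratio = 5969.4 / 2292.5 ≈ 2.60.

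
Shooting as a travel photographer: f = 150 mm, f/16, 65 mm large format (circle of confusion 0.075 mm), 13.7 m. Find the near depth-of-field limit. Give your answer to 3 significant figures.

Hyperfocal distance H = f²/(N·c) + f = 150²/(16 × 0.075) + 150 = 22500/1.2 + 150 ≈ 18900.0 mm ≈ 18.90 m.
Near limit Dn = s·(H − f)/(H + s − 2f) = 13700 × (18900.0 − 150) / (18900.0 + 13700 − 2 × 150) = 13700 × 18750.0 / 32300.0 ≈ 7952.8 mm ≈ 7.95 m.

7.95 m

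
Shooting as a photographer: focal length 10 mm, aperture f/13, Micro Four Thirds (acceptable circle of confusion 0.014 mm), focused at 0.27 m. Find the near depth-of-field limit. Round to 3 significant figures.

Hyperfocal distance H = f²/(N·c) + f = 10²/(13 × 0.014) + 10 = 100/0.182 + 10 ≈ 559.5 mm ≈ 0.559 m.
Near limit Dn = s·(H − f)/(H + s − 2f) = 270 × (559.5 − 10) / (559.5 + 270 − 2 × 10) = 270 × 549.5 / 809.5 ≈ 183.27 mm.

183 mm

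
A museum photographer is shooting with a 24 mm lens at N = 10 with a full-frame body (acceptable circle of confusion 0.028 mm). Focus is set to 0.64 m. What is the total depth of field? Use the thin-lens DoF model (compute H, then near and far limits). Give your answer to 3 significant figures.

421 mm

Hyperfocal distance H = f²/(N·c) + f = 24²/(10 × 0.028) + 24 = 576/0.28 + 24 ≈ 2081.1 mm ≈ 2.081 m.
Near limit Dn = s·(H − f)/(H + s − 2f) = 640 × (2081.1 − 24) / (2081.1 + 640 − 2 × 24) = 640 × 2057.1 / 2673.1 ≈ 492.52 mm.
Far limit Df = s·(H − f)/(H − s) = 640 × (2081.1 − 24) / (2081.1 − 640) = 640 × 2057.1 / 1441.1 ≈ 913.56 mm.
Depth of field = Df − Dn = 913.56 − 492.52 ≈ 421.04 mm.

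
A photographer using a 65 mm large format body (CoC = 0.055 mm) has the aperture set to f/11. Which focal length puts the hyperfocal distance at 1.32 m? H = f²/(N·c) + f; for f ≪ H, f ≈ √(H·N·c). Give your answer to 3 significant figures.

From H = f²/(N·c) + f, with f ≪ H: f ≈ √(H·N·c) = √(1320 × 11 × 0.055) = √798.60 ≈ 28.26 mm.
Exact: f² + N·c·f − N·c·H = 0 ⇒ f = (−N·c + √((N·c)² + 4·N·c·H))/2 = (−0.605 + √3194.8)/2 ≈ 27.959 mm ≈ 28.0 mm.

28.0 mm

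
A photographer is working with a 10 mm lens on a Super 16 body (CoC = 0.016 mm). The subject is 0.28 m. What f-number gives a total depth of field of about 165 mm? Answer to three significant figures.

Write h = H − f = f²/(N·c). The thin-lens limits are Dn = s·h/(h + (s−f)) and Df = s·h/(h − (s−f)), so DoF = Df − Dn = 2·s·(s−f)·h / (h² − (s−f)²).
That is a quadratic in h: DoF·h² − 2·s·(s−f)·h − DoF·(s−f)² = 0 ⇒ h = (s−f)·(s + √(s² + DoF²)) / DoF = 270 × (280 + √(280² + 165²)) / 165 = 270 × (280 + 325.000) / 165 ≈ 990.00 mm.
Then N = f²/(c·h) = 10² / (0.016 × 990.00) = 100 / 15.840 ≈ 6.31.

f/6.31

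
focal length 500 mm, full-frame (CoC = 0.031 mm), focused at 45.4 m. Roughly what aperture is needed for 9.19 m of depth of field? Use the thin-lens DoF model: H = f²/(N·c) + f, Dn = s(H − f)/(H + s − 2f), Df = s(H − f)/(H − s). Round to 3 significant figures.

f/18

Write h = H − f = f²/(N·c). The thin-lens limits are Dn = s·h/(h + (s−f)) and Df = s·h/(h − (s−f)), so DoF = Df − Dn = 2·s·(s−f)·h / (h² − (s−f)²).
That is a quadratic in h: DoF·h² − 2·s·(s−f)·h − DoF·(s−f)² = 0 ⇒ h = (s−f)·(s + √(s² + DoF²)) / DoF = 44900 × (45400 + √(45400² + 9190²)) / 9190 = 44900 × (45400 + 46320.8) / 9190 ≈ 448124 mm.
Then N = f²/(c·h) = 500² / (0.031 × 448124) = 250000 / 13892 ≈ 18.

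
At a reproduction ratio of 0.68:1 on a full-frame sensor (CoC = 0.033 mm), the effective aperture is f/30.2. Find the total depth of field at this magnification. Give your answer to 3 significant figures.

At magnification m, DoF ≈ 2·N_eff·c/m² = 2 × 30.2 × 0.033 / 0.68² = 1.993 / 0.4624 ≈ 4.31 mm.

4.31 mm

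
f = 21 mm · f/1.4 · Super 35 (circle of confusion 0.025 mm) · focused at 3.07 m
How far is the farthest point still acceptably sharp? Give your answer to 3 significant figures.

4.05 m

Hyperfocal distance H = f²/(N·c) + f = 21²/(1.4 × 0.025) + 21 = 441/0.035 + 21 ≈ 12621.0 mm ≈ 12.62 m.
Far limit Df = s·(H − f)/(H − s) = 3070 × (12621.0 − 21) / (12621.0 − 3070) = 3070 × 12600.0 / 9551.0 ≈ 4050.0 mm ≈ 4.05 m.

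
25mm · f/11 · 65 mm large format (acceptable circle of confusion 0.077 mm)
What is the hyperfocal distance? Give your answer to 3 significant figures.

0.763 m

Hyperfocal distance H = f²/(N·c) + f = 25²/(11 × 0.077) + 25 = 625/0.847 + 25 ≈ 762.9 mm ≈ 0.763 m.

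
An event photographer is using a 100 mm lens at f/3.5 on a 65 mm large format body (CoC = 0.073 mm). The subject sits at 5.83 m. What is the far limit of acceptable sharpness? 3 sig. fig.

6.83 m

Hyperfocal distance H = f²/(N·c) + f = 100²/(3.5 × 0.073) + 100 = 10000/0.2555 + 100 ≈ 39238.9 mm ≈ 39.24 m.
Far limit Df = s·(H − f)/(H − s) = 5830 × (39238.9 − 100) / (39238.9 − 5830) = 5830 × 39138.9 / 33408.9 ≈ 6829.9 mm ≈ 6.83 m.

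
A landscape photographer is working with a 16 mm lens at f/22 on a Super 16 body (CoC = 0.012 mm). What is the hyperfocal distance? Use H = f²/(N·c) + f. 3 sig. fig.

0.986 m

Hyperfocal distance H = f²/(N·c) + f = 16²/(22 × 0.012) + 16 = 256/0.264 + 16 ≈ 985.7 mm ≈ 0.986 m.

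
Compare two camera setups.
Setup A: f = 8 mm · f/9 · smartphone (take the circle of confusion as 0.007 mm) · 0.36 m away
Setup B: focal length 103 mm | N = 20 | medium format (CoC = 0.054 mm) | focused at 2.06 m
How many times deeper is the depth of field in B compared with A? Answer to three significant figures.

Setup A: H = 8²/(9×0.007) + 8 ≈ 1023.9 mm; DoF = Df − Dn = 550.88 − 267.36 ≈ 283.52 mm.
Setup B: H = 103²/(20×0.054) + 103 ≈ 9926.1 mm; DoF = Df − Dn = 2572.50 − 1717.78 ≈ 854.72 mm.
Ratio = 854.72 / 283.52 ≈ 3.01.

3.01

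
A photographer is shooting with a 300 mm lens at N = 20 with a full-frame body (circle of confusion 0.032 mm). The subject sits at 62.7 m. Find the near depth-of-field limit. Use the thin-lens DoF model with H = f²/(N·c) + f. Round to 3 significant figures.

Hyperfocal distance H = f²/(N·c) + f = 300²/(20 × 0.032) + 300 = 90000/0.64 + 300 ≈ 140925.0 mm ≈ 140.9 m.
Near limit Dn = s·(H − f)/(H + s − 2f) = 62700 × (140925.0 − 300) / (140925.0 + 62700 − 2 × 300) = 62700 × 140625.0 / 203025.0 ≈ 43429 mm ≈ 43.4 m.

43.4 m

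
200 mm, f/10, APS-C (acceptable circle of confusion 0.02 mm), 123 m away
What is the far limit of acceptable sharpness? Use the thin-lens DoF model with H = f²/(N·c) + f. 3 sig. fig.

Hyperfocal distance H = f²/(N·c) + f = 200²/(10 × 0.02) + 200 = 40000/0.2 + 200 ≈ 200200.0 mm ≈ 200.2 m.
Far limit Df = s·(H − f)/(H − s) = 123000 × (200200.0 − 200) / (200200.0 − 123000) = 123000 × 200000.0 / 77200.0 ≈ 318653 mm ≈ 319 m.

319 m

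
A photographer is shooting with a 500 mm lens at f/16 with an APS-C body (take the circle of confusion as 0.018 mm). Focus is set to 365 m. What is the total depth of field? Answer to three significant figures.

Hyperfocal distance H = f²/(N·c) + f = 500²/(16 × 0.018) + 500 = 250000/0.288 + 500 ≈ 868555.6 mm ≈ 868.6 m.
Near limit Dn = s·(H − f)/(H + s − 2f) = 365000 × (868555.6 − 500) / (868555.6 + 365000 − 2 × 500) = 365000 × 868055.6 / 1232555.6 ≈ 257060 mm.
Far limit Df = s·(H − f)/(H − s) = 365000 × (868555.6 − 500) / (868555.6 − 365000) = 365000 × 868055.6 / 503555.6 ≈ 629206 mm.
Depth of field = Df − Dn = 629206 − 257060 ≈ 372146 mm ≈ 372 m.

372 m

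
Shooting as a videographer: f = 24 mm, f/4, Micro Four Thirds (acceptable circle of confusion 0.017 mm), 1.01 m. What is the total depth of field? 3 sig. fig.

Hyperfocal distance H = f²/(N·c) + f = 24²/(4 × 0.017) + 24 = 576/0.068 + 24 ≈ 8494.6 mm ≈ 8.495 m.
Near limit Dn = s·(H − f)/(H + s − 2f) = 1010 × (8494.6 − 24) / (8494.6 + 1010 − 2 × 24) = 1010 × 8470.6 / 9456.6 ≈ 904.69 mm.
Far limit Df = s·(H − f)/(H − s) = 1010 × (8494.6 − 24) / (8494.6 − 1010) = 1010 × 8470.6 / 7484.6 ≈ 1143.05 mm.
Depth of field = Df − Dn = 1143.05 − 904.69 ≈ 238.36 mm.

238 mm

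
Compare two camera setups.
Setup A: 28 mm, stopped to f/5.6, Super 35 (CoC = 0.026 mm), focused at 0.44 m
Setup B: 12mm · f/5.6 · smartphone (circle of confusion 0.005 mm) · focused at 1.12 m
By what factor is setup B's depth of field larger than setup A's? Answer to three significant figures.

Setup A: H = 28²/(5.6×0.026) + 28 ≈ 5412.6 mm; DoF = Df − Dn = 476.456 − 408.727 ≈ 67.729 mm.
Setup B: H = 12²/(5.6×0.005) + 12 ≈ 5154.9 mm; DoF = Df − Dn = 1427.56 − 921.47 ≈ 506.09 mm.
Ratio = 506.09 / 67.729 ≈ 7.47.

7.47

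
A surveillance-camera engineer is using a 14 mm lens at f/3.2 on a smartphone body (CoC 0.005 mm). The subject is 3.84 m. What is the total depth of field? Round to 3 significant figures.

2.66 m

Hyperfocal distance H = f²/(N·c) + f = 14²/(3.2 × 0.005) + 14 = 196/0.016 + 14 ≈ 12264.0 mm ≈ 12.26 m.
Near limit Dn = s·(H − f)/(H + s − 2f) = 3840 × (12264.0 − 14) / (12264.0 + 3840 − 2 × 14) = 3840 × 12250.0 / 16076.0 ≈ 2926.1 mm.
Far limit Df = s·(H − f)/(H − s) = 3840 × (12264.0 − 14) / (12264.0 − 3840) = 3840 × 12250.0 / 8424.0 ≈ 5584.0 mm.
Depth of field = Df − Dn = 5584.0 − 2926.1 ≈ 2657.9 mm ≈ 2.66 m.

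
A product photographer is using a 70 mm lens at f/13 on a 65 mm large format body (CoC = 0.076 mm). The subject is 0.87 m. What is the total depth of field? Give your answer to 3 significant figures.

Hyperfocal distance H = f²/(N·c) + f = 70²/(13 × 0.076) + 70 = 4900/0.988 + 70 ≈ 5029.5 mm ≈ 5.030 m.
Near limit Dn = s·(H − f)/(H + s − 2f) = 870 × (5029.5 − 70) / (5029.5 + 870 − 2 × 70) = 870 × 4959.5 / 5759.5 ≈ 749.16 mm.
Far limit Df = s·(H − f)/(H − s) = 870 × (5029.5 − 70) / (5029.5 − 870) = 870 × 4959.5 / 4159.5 ≈ 1037.33 mm.
Depth of field = Df − Dn = 1037.33 − 749.16 ≈ 288.17 mm.

288 mm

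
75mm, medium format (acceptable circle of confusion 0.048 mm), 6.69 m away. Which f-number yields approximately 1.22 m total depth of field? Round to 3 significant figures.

f/1.60

Write h = H − f = f²/(N·c). The thin-lens limits are Dn = s·h/(h + (s−f)) and Df = s·h/(h − (s−f)), so DoF = Df − Dn = 2·s·(s−f)·h / (h² − (s−f)²).
That is a quadratic in h: DoF·h² − 2·s·(s−f)·h − DoF·(s−f)² = 0 ⇒ h = (s−f)·(s + √(s² + DoF²)) / DoF = 6615 × (6690 + √(6690² + 1220²)) / 1220 = 6615 × (6690 + 6800.33) / 1220 ≈ 73146 mm.
Then N = f²/(c·h) = 75² / (0.048 × 73146) = 5625 / 3511.0 ≈ 1.60.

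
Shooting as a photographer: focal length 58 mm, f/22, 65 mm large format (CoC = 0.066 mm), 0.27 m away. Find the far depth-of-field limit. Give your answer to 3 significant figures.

Hyperfocal distance H = f²/(N·c) + f = 58²/(22 × 0.066) + 58 = 3364/1.452 + 58 ≈ 2374.8 mm ≈ 2.375 m.
Far limit Df = s·(H − f)/(H − s) = 270 × (2374.8 − 58) / (2374.8 − 270) = 270 × 2316.8 / 2104.8 ≈ 297.19 mm.

297 mm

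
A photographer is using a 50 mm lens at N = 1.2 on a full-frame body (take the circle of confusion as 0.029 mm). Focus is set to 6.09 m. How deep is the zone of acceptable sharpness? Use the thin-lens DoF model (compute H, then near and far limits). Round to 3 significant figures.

Hyperfocal distance H = f²/(N·c) + f = 50²/(1.2 × 0.029) + 50 = 2500/0.0348 + 50 ≈ 71889.1 mm ≈ 71.89 m.
Near limit Dn = s·(H − f)/(H + s − 2f) = 6090 × (71889.1 − 50) / (71889.1 + 6090 − 2 × 50) = 6090 × 71839.1 / 77879.1 ≈ 5617.7 mm.
Far limit Df = s·(H − f)/(H − s) = 6090 × (71889.1 − 50) / (71889.1 − 6090) = 6090 × 71839.1 / 65799.1 ≈ 6649.0 mm.
Depth of field = Df − Dn = 6649.0 − 5617.7 ≈ 1031.3 mm ≈ 1.03 m.

1.03 m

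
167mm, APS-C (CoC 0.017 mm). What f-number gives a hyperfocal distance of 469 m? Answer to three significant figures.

Rearrange H = f²/(N·c) + f for N: N = f² / ((H − f)·c).
N = 167² / ((469000 − 167) × 0.017) = 27889 / 7970 ≈ 3.50.

f/3.50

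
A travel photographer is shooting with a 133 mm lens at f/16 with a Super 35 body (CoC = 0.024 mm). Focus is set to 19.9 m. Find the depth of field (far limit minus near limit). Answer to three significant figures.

Hyperfocal distance H = f²/(N·c) + f = 133²/(16 × 0.024) + 133 = 17689/0.384 + 133 ≈ 46198.1 mm ≈ 46.20 m.
Near limit Dn = s·(H − f)/(H + s − 2f) = 19900 × (46198.1 − 133) / (46198.1 + 19900 − 2 × 133) = 19900 × 46065.1 / 65832.1 ≈ 13925 mm.
Far limit Df = s·(H − f)/(H − s) = 19900 × (46198.1 − 133) / (46198.1 − 19900) = 19900 × 46065.1 / 26298.1 ≈ 34858 mm.
Depth of field = Df − Dn = 34858 − 13925 ≈ 20933 mm ≈ 20.9 m.

20.9 m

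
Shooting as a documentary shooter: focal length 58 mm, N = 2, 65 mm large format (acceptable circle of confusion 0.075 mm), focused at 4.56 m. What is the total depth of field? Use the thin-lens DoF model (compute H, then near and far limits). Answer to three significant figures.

Hyperfocal distance H = f²/(N·c) + f = 58²/(2 × 0.075) + 58 = 3364/0.15 + 58 ≈ 22484.7 mm ≈ 22.48 m.
Near limit Dn = s·(H − f)/(H + s − 2f) = 4560 × (22484.7 − 58) / (22484.7 + 4560 − 2 × 58) = 4560 × 22426.7 / 26928.7 ≈ 3797.6 mm.
Far limit Df = s·(H − f)/(H − s) = 4560 × (22484.7 − 58) / (22484.7 − 4560) = 4560 × 22426.7 / 17924.7 ≈ 5705.3 mm.
Depth of field = Df − Dn = 5705.3 − 3797.6 ≈ 1907.7 mm ≈ 1.91 m.

1.91 m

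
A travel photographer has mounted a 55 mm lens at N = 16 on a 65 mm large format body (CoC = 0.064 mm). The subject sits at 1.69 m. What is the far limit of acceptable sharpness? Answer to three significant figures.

Hyperfocal distance H = f²/(N·c) + f = 55²/(16 × 0.064) + 55 = 3025/1.024 + 55 ≈ 3009.1 mm ≈ 3.009 m.
Far limit Df = s·(H − f)/(H − s) = 1690 × (3009.1 − 55) / (3009.1 − 1690) = 1690 × 2954.1 / 1319.1 ≈ 3784.7 mm ≈ 3.78 m.

3.78 m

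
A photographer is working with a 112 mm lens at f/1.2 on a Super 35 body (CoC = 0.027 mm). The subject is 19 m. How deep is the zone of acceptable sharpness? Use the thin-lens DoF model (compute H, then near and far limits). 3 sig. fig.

Hyperfocal distance H = f²/(N·c) + f = 112²/(1.2 × 0.027) + 112 = 12544/0.0324 + 112 ≈ 387272.5 mm ≈ 387.3 m.
Near limit Dn = s·(H − f)/(H + s − 2f) = 19000 × (387272.5 − 112) / (387272.5 + 19000 − 2 × 112) = 19000 × 387160.5 / 406048.5 ≈ 18116.2 mm.
Far limit Df = s·(H − f)/(H − s) = 19000 × (387272.5 − 112) / (387272.5 − 19000) = 19000 × 387160.5 / 368272.5 ≈ 19974.5 mm.
Depth of field = Df − Dn = 19974.5 − 18116.2 ≈ 1858.3 mm ≈ 1.86 m.

1.86 m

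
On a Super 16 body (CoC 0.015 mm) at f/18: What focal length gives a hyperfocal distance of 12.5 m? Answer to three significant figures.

From H = f²/(N·c) + f, with f ≪ H: f ≈ √(H·N·c) = √(12500 × 18 × 0.015) = √3375.0 ≈ 58.09 mm.
Exact: f² + N·c·f − N·c·H = 0 ⇒ f = (−N·c + √((N·c)² + 4·N·c·H))/2 = (−0.27 + √13500)/2 ≈ 57.960 mm ≈ 58.0 mm.

58.0 mm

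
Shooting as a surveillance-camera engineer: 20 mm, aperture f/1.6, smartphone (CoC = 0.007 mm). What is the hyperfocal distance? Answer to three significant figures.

35.7 m

Hyperfocal distance H = f²/(N·c) + f = 20²/(1.6 × 0.007) + 20 = 400/0.0112 + 20 ≈ 35734.3 mm ≈ 35.7 m.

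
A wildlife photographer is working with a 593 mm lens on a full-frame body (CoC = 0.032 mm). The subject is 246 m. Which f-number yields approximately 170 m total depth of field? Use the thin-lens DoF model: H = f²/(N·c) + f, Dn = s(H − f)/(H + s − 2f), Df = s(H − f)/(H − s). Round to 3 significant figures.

f/14

Write h = H − f = f²/(N·c). The thin-lens limits are Dn = s·h/(h + (s−f)) and Df = s·h/(h − (s−f)), so DoF = Df − Dn = 2·s·(s−f)·h / (h² − (s−f)²).
That is a quadratic in h: DoF·h² − 2·s·(s−f)·h − DoF·(s−f)² = 0 ⇒ h = (s−f)·(s + √(s² + DoF²)) / DoF = 245407 × (246000 + √(246000² + 170000²)) / 170000 = 245407 × (246000 + 299025) / 170000 ≈ 786782 mm.
Then N = f²/(c·h) = 593² / (0.032 × 786782) = 351649 / 25177 ≈ 14.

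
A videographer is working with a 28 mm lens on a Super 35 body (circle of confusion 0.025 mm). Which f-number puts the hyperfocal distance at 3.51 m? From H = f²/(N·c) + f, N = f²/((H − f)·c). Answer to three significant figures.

Rearrange H = f²/(N·c) + f for N: N = f² / ((H − f)·c).
N = 28² / ((3510 − 28) × 0.025) = 784 / 87.05 ≈ 9.01.

f/9.01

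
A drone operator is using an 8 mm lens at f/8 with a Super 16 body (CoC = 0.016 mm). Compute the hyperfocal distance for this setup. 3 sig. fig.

Hyperfocal distance H = f²/(N·c) + f = 8²/(8 × 0.016) + 8 = 64/0.128 + 8 ≈ 508.0 mm ≈ 0.508 m.

0.508 m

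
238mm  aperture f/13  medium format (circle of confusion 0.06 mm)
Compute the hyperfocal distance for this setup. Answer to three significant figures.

72.9 m

Hyperfocal distance H = f²/(N·c) + f = 238²/(13 × 0.06) + 238 = 56644/0.78 + 238 ≈ 72858.5 mm ≈ 72.9 m.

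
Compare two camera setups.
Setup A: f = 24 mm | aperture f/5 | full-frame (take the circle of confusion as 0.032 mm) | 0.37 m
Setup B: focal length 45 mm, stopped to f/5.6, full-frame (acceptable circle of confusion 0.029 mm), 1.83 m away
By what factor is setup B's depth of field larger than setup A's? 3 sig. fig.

Setup A: H = 24²/(5×0.032) + 24 ≈ 3624.0 mm; DoF = Df − Dn = 409.342 − 337.557 ≈ 71.785 mm.
Setup B: H = 45²/(5.6×0.029) + 45 ≈ 12514.2 mm; DoF = Df − Dn = 2135.74 − 1600.84 ≈ 534.90 mm.
Ratio = 534.90 / 71.785 ≈ 7.45.

7.45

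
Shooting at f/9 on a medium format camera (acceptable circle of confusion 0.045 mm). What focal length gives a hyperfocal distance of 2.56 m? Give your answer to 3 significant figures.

From H = f²/(N·c) + f, with f ≪ H: f ≈ √(H·N·c) = √(2560 × 9 × 0.045) = √1036.8 ≈ 32.20 mm.
Exact: f² + N·c·f − N·c·H = 0 ⇒ f = (−N·c + √((N·c)² + 4·N·c·H))/2 = (−0.405 + √4147.4)/2 ≈ 31.998 mm ≈ 32.0 mm.

32.0 mm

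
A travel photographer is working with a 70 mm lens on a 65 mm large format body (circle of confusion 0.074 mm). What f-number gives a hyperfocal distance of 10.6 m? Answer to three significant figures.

Rearrange H = f²/(N·c) + f for N: N = f² / ((H − f)·c).
N = 70² / ((10600 − 70) × 0.074) = 4900 / 779.2 ≈ 6.29.

f/6.29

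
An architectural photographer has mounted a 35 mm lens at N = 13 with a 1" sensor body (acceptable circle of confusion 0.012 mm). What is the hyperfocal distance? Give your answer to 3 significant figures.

Hyperfocal distance H = f²/(N·c) + f = 35²/(13 × 0.012) + 35 = 1225/0.156 + 35 ≈ 7887.6 mm ≈ 7.89 m.

7.89 m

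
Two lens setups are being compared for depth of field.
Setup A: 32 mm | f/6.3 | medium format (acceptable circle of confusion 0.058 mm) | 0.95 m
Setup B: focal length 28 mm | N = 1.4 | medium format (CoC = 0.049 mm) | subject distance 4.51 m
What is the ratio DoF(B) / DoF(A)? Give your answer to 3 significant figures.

Setup A: H = 32²/(6.3×0.058) + 32 ≈ 2834.4 mm; DoF = Df − Dn = 1412.80 − 715.59 ≈ 697.21 mm.
Setup B: H = 28²/(1.4×0.049) + 28 ≈ 11456.6 mm; DoF = Df − Dn = 7419.9 − 3239.5 ≈ 4180.4 mm.
Ratio = 4180.4 / 697.21 ≈ 6.00.

6.00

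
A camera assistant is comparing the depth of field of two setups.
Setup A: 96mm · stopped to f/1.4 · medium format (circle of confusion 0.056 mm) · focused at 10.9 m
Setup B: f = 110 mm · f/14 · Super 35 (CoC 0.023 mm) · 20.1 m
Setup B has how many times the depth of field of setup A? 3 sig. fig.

Setup A: H = 96²/(1.4×0.056) + 96 ≈ 117647.0 mm; DoF = Df − Dn = 12003.2 − 9982.5 ≈ 2020.7 mm.
Setup B: H = 110²/(14×0.023) + 110 ≈ 37687.6 mm; DoF = Df − Dn = 42946 − 13120 ≈ 29826 mm.
Ratio = 29826 / 2020.7 ≈ 14.8.

14.8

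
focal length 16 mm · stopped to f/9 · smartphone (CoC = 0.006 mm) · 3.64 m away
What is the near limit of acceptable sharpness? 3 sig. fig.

Hyperfocal distance H = f²/(N·c) + f = 16²/(9 × 0.006) + 16 = 256/0.054 + 16 ≈ 4756.7 mm ≈ 4.757 m.
Near limit Dn = s·(H − f)/(H + s − 2f) = 3640 × (4756.7 − 16) / (4756.7 + 3640 − 2 × 16) = 3640 × 4740.7 / 8364.7 ≈ 2063.0 mm ≈ 2.06 m.

2.06 m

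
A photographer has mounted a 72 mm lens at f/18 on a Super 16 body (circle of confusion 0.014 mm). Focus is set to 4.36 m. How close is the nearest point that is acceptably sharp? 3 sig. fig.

3.61 m

Hyperfocal distance H = f²/(N·c) + f = 72²/(18 × 0.014) + 72 = 5184/0.252 + 72 ≈ 20643.4 mm ≈ 20.64 m.
Near limit Dn = s·(H − f)/(H + s − 2f) = 4360 × (20643.4 − 72) / (20643.4 + 4360 − 2 × 72) = 4360 × 20571.4 / 24859.4 ≈ 3607.9 mm ≈ 3.61 m.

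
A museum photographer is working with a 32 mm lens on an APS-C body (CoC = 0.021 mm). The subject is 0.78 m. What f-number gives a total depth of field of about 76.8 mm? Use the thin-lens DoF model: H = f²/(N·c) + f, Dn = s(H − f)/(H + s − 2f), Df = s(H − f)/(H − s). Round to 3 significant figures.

f/3.20

Write h = H − f = f²/(N·c). The thin-lens limits are Dn = s·h/(h + (s−f)) and Df = s·h/(h − (s−f)), so DoF = Df − Dn = 2·s·(s−f)·h / (h² − (s−f)²).
That is a quadratic in h: DoF·h² − 2·s·(s−f)·h − DoF·(s−f)² = 0 ⇒ h = (s−f)·(s + √(s² + DoF²)) / DoF = 748 × (780 + √(780² + 76.8²)) / 76.8 = 748 × (780 + 783.772) / 76.8 ≈ 15230 mm.
Then N = f²/(c·h) = 32² / (0.021 × 15230) = 1024 / 319.84 ≈ 3.20.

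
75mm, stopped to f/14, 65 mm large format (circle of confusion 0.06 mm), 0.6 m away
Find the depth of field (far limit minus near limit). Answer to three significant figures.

Hyperfocal distance H = f²/(N·c) + f = 75²/(14 × 0.06) + 75 = 5625/0.84 + 75 ≈ 6771.4 mm ≈ 6.771 m.
Near limit Dn = s·(H − f)/(H + s − 2f) = 600 × (6771.4 − 75) / (6771.4 + 600 − 2 × 75) = 600 × 6696.4 / 7221.4 ≈ 556.380 mm.
Far limit Df = s·(H − f)/(H − s) = 600 × (6771.4 − 75) / (6771.4 − 600) = 600 × 6696.4 / 6171.4 ≈ 651.042 mm.
Depth of field = Df − Dn = 651.042 − 556.380 ≈ 94.662 mm.

94.7 mm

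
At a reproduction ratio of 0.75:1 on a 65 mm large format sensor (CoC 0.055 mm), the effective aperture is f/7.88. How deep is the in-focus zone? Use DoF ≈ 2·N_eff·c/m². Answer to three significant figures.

At magnification m, DoF ≈ 2·N_eff·c/m² = 2 × 7.88 × 0.055 / 0.75² = 0.8668 / 0.5625 ≈ 1.54 mm.

1.54 mm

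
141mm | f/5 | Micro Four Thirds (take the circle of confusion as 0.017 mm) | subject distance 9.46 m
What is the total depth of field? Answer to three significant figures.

Hyperfocal distance H = f²/(N·c) + f = 141²/(5 × 0.017) + 141 = 19881/0.085 + 141 ≈ 234035.1 mm ≈ 234.0 m.
Near limit Dn = s·(H − f)/(H + s − 2f) = 9460 × (234035.1 − 141) / (234035.1 + 9460 − 2 × 141) = 9460 × 233894.1 / 243213.1 ≈ 9097.53 mm.
Far limit Df = s·(H − f)/(H − s) = 9460 × (234035.1 − 141) / (234035.1 − 9460) = 9460 × 233894.1 / 224575.1 ≈ 9852.55 mm.
Depth of field = Df − Dn = 9852.55 − 9097.53 ≈ 755.02 mm ≈ 0.755 m.

0.755 m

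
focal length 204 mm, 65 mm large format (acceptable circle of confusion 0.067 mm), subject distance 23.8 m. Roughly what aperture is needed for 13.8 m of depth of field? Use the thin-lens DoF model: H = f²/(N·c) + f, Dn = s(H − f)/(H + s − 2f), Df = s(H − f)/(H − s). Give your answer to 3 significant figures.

Write h = H − f = f²/(N·c). The thin-lens limits are Dn = s·h/(h + (s−f)) and Df = s·h/(h − (s−f)), so DoF = Df − Dn = 2·s·(s−f)·h / (h² − (s−f)²).
That is a quadratic in h: DoF·h² − 2·s·(s−f)·h − DoF·(s−f)² = 0 ⇒ h = (s−f)·(s + √(s² + DoF²)) / DoF = 23596 × (23800 + √(23800² + 13800²)) / 13800 = 23596 × (23800 + 27511.5) / 13800 ≈ 87735 mm.
Then N = f²/(c·h) = 204² / (0.067 × 87735) = 41616 / 5878.3 ≈ 7.08.

f/7.08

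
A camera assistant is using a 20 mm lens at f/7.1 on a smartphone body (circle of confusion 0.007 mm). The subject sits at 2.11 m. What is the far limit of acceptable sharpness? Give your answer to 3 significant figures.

2.85 m

Hyperfocal distance H = f²/(N·c) + f = 20²/(7.1 × 0.007) + 20 = 400/0.0497 + 20 ≈ 8068.3 mm ≈ 8.068 m.
Far limit Df = s·(H − f)/(H − s) = 2110 × (8068.3 − 20) / (8068.3 − 2110) = 2110 × 8048.3 / 5958.3 ≈ 2850.1 mm ≈ 2.85 m.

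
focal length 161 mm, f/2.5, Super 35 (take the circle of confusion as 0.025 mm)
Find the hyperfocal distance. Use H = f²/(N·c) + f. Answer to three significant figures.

Hyperfocal distance H = f²/(N·c) + f = 161²/(2.5 × 0.025) + 161 = 25921/0.0625 + 161 ≈ 414897.0 mm ≈ 415 m.

415 m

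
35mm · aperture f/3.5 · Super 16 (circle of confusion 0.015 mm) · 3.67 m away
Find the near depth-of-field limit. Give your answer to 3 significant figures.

Hyperfocal distance H = f²/(N·c) + f = 35²/(3.5 × 0.015) + 35 = 1225/0.0525 + 35 ≈ 23368.3 mm ≈ 23.37 m.
Near limit Dn = s·(H − f)/(H + s − 2f) = 3670 × (23368.3 − 35) / (23368.3 + 3670 − 2 × 35) = 3670 × 23333.3 / 26968.3 ≈ 3175.3 mm ≈ 3.18 m.

3.18 m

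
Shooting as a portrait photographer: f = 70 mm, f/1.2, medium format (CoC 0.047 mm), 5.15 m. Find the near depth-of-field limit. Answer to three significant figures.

4.87 m

Hyperfocal distance H = f²/(N·c) + f = 70²/(1.2 × 0.047) + 70 = 4900/0.0564 + 70 ≈ 86949.4 mm ≈ 86.95 m.
Near limit Dn = s·(H − f)/(H + s − 2f) = 5150 × (86949.4 − 70) / (86949.4 + 5150 − 2 × 70) = 5150 × 86879.4 / 91959.4 ≈ 4865.5 mm ≈ 4.87 m.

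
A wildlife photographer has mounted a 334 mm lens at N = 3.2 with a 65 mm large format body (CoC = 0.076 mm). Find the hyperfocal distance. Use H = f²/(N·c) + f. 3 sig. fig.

Hyperfocal distance H = f²/(N·c) + f = 334²/(3.2 × 0.076) + 334 = 111556/0.2432 + 334 ≈ 459034.7 mm ≈ 459 m.

459 m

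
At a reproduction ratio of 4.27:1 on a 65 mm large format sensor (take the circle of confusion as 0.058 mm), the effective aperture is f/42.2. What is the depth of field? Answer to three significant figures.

0.268 mm

At magnification m, DoF ≈ 2·N_eff·c/m² = 2 × 42.2 × 0.058 / 4.27² = 4.895 / 18.23 ≈ 0.268 mm.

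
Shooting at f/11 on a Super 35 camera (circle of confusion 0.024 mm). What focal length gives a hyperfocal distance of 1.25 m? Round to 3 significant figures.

18.0 mm

From H = f²/(N·c) + f, with f ≪ H: f ≈ √(H·N·c) = √(1250 × 11 × 0.024) = √330.00 ≈ 18.17 mm.
Exact: f² + N·c·f − N·c·H = 0 ⇒ f = (−N·c + √((N·c)² + 4·N·c·H))/2 = (−0.264 + √1320.1)/2 ≈ 18.034 mm ≈ 18.0 mm.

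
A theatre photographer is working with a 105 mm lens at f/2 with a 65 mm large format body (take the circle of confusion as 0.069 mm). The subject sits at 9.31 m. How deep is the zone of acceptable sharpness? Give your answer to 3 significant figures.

2.17 m

Hyperfocal distance H = f²/(N·c) + f = 105²/(2 × 0.069) + 105 = 11025/0.138 + 105 ≈ 79996.3 mm ≈ 80.00 m.
Near limit Dn = s·(H − f)/(H + s − 2f) = 9310 × (79996.3 − 105) / (79996.3 + 9310 − 2 × 105) = 9310 × 79891.3 / 89096.3 ≈ 8348.1 mm.
Far limit Df = s·(H − f)/(H − s) = 9310 × (79996.3 − 105) / (79996.3 − 9310) = 9310 × 79891.3 / 70686.3 ≈ 10522.4 mm.
Depth of field = Df − Dn = 10522.4 − 8348.1 ≈ 2174.3 mm ≈ 2.17 m.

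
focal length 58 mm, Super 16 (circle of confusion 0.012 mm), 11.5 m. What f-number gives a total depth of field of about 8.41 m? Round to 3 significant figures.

f/8

Write h = H − f = f²/(N·c). The thin-lens limits are Dn = s·h/(h + (s−f)) and Df = s·h/(h − (s−f)), so DoF = Df − Dn = 2·s·(s−f)·h / (h² − (s−f)²).
That is a quadratic in h: DoF·h² − 2·s·(s−f)·h − DoF·(s−f)² = 0 ⇒ h = (s−f)·(s + √(s² + DoF²)) / DoF = 11442 × (11500 + √(11500² + 8410²)) / 8410 = 11442 × (11500 + 14247.0) / 8410 ≈ 35029 mm.
Then N = f²/(c·h) = 58² / (0.012 × 35029) = 3364 / 420.35 ≈ 8.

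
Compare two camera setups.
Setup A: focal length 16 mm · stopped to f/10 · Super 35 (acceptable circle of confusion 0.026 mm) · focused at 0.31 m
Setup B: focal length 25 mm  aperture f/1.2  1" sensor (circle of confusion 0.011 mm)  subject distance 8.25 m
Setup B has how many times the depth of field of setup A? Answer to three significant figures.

14.5

Setup A: H = 16²/(10×0.026) + 16 ≈ 1000.6 mm; DoF = Df − Dn = 441.97 − 238.72 ≈ 203.25 mm.
Setup B: H = 25²/(1.2×0.011) + 25 ≈ 47373.5 mm; DoF = Df − Dn = 9984.4 − 7029.0 ≈ 2955.4 mm.
Ratio = 2955.4 / 203.25 ≈ 14.5.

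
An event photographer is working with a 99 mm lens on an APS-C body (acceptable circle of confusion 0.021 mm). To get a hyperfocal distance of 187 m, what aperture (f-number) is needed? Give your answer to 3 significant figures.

Rearrange H = f²/(N·c) + f for N: N = f² / ((H − f)·c).
N = 99² / ((187000 − 99) × 0.021) = 9801 / 3925 ≈ 2.50.

f/2.50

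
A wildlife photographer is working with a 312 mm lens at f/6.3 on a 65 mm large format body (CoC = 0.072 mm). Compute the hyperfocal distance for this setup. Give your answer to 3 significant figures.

215 m

Hyperfocal distance H = f²/(N·c) + f = 312²/(6.3 × 0.072) + 312 = 97344/0.4536 + 312 ≈ 214915.2 mm ≈ 215 m.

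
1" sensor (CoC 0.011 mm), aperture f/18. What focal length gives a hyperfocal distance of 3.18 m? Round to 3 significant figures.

25.0 mm

From H = f²/(N·c) + f, with f ≪ H: f ≈ √(H·N·c) = √(3180 × 18 × 0.011) = √629.64 ≈ 25.09 mm.
Exact: f² + N·c·f − N·c·H = 0 ⇒ f = (−N·c + √((N·c)² + 4·N·c·H))/2 = (−0.198 + √2518.6)/2 ≈ 24.994 mm ≈ 25.0 mm.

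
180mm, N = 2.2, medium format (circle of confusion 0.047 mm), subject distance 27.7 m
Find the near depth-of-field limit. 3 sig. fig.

25.5 m

Hyperfocal distance H = f²/(N·c) + f = 180²/(2.2 × 0.047) + 180 = 32400/0.1034 + 180 ≈ 313526.2 mm ≈ 313.5 m.
Near limit Dn = s·(H − f)/(H + s − 2f) = 27700 × (313526.2 − 180) / (313526.2 + 27700 − 2 × 180) = 27700 × 313346.2 / 340866.2 ≈ 25464 mm ≈ 25.5 m.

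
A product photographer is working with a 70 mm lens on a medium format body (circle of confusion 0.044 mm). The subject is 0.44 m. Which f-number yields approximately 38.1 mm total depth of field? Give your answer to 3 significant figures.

f/13

Write h = H − f = f²/(N·c). The thin-lens limits are Dn = s·h/(h + (s−f)) and Df = s·h/(h − (s−f)), so DoF = Df − Dn = 2·s·(s−f)·h / (h² − (s−f)²).
That is a quadratic in h: DoF·h² − 2·s·(s−f)·h − DoF·(s−f)² = 0 ⇒ h = (s−f)·(s + √(s² + DoF²)) / DoF = 370 × (440 + √(440² + 38.1²)) / 38.1 = 370 × (440 + 441.646) / 38.1 ≈ 8561.9 mm.
Then N = f²/(c·h) = 70² / (0.044 × 8561.9) = 4900 / 376.72 ≈ 13.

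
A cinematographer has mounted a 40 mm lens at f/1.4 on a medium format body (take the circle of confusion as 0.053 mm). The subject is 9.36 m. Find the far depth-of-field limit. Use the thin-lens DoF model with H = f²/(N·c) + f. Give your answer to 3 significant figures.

Hyperfocal distance H = f²/(N·c) + f = 40²/(1.4 × 0.053) + 40 = 1600/0.0742 + 40 ≈ 21603.3 mm ≈ 21.60 m.
Far limit Df = s·(H − f)/(H − s) = 9360 × (21603.3 − 40) / (21603.3 − 9360) = 9360 × 21563.3 / 12243.3 ≈ 16485 mm ≈ 16.5 m.

16.5 m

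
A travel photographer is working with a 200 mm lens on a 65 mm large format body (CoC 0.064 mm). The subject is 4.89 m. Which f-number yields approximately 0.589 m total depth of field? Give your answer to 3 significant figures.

f/8

Write h = H − f = f²/(N·c). The thin-lens limits are Dn = s·h/(h + (s−f)) and Df = s·h/(h − (s−f)), so DoF = Df − Dn = 2·s·(s−f)·h / (h² − (s−f)²).
That is a quadratic in h: DoF·h² − 2·s·(s−f)·h − DoF·(s−f)² = 0 ⇒ h = (s−f)·(s + √(s² + DoF²)) / DoF = 4690 × (4890 + √(4890² + 589²)) / 589 = 4690 × (4890 + 4925.34) / 589 ≈ 78156 mm.
Then N = f²/(c·h) = 200² / (0.064 × 78156) = 40000 / 5002.0 ≈ 8.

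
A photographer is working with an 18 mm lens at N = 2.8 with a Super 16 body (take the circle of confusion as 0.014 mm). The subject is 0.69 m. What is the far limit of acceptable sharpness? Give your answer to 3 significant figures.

Hyperfocal distance H = f²/(N·c) + f = 18²/(2.8 × 0.014) + 18 = 324/0.0392 + 18 ≈ 8283.3 mm ≈ 8.283 m.
Far limit Df = s·(H − f)/(H − s) = 690 × (8283.3 − 18) / (8283.3 − 690) = 690 × 8265.3 / 7593.3 ≈ 751.06 mm ≈ 0.751 m.

0.751 m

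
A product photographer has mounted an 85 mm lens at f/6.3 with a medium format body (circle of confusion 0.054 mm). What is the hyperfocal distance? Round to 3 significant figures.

Hyperfocal distance H = f²/(N·c) + f = 85²/(6.3 × 0.054) + 85 = 7225/0.3402 + 85 ≈ 21322.5 mm ≈ 21.3 m.

21.3 m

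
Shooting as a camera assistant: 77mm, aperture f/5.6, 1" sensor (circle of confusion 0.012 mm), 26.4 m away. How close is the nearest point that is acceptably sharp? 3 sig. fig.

Hyperfocal distance H = f²/(N·c) + f = 77²/(5.6 × 0.012) + 77 = 5929/0.0672 + 77 ≈ 88306.2 mm ≈ 88.31 m.
Near limit Dn = s·(H − f)/(H + s − 2f) = 26400 × (88306.2 − 77) / (88306.2 + 26400 − 2 × 77) = 26400 × 88229.2 / 114552.2 ≈ 20334 mm ≈ 20.3 m.

20.3 m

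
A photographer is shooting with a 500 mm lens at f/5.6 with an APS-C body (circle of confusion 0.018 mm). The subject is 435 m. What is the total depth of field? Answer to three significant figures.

157 m

Hyperfocal distance H = f²/(N·c) + f = 500²/(5.6 × 0.018) + 500 = 250000/0.1008 + 500 ≈ 2480658.7 mm ≈ 2481 m.
Near limit Dn = s·(H − f)/(H + s − 2f) = 435000 × (2480658.7 − 500) / (2480658.7 + 435000 − 2 × 500) = 435000 × 2480158.7 / 2914658.7 ≈ 370153 mm.
Far limit Df = s·(H − f)/(H − s) = 435000 × (2480658.7 − 500) / (2480658.7 − 435000) = 435000 × 2480158.7 / 2045658.7 ≈ 527394 mm.
Depth of field = Df − Dn = 527394 − 370153 ≈ 157241 mm ≈ 157 m.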